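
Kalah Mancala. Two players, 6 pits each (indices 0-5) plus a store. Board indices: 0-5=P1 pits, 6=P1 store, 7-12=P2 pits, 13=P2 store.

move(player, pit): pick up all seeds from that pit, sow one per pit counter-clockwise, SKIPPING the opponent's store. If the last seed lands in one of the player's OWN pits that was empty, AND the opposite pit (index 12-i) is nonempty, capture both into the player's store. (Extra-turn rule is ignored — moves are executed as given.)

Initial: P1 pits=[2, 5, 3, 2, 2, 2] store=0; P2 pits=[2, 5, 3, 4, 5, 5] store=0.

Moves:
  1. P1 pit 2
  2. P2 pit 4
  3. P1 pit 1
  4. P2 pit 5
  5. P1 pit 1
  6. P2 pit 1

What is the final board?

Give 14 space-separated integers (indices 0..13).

Answer: 4 0 4 5 5 4 1 3 0 4 5 1 1 3

Derivation:
Move 1: P1 pit2 -> P1=[2,5,0,3,3,3](0) P2=[2,5,3,4,5,5](0)
Move 2: P2 pit4 -> P1=[3,6,1,3,3,3](0) P2=[2,5,3,4,0,6](1)
Move 3: P1 pit1 -> P1=[3,0,2,4,4,4](1) P2=[3,5,3,4,0,6](1)
Move 4: P2 pit5 -> P1=[4,1,3,5,5,4](1) P2=[3,5,3,4,0,0](2)
Move 5: P1 pit1 -> P1=[4,0,4,5,5,4](1) P2=[3,5,3,4,0,0](2)
Move 6: P2 pit1 -> P1=[4,0,4,5,5,4](1) P2=[3,0,4,5,1,1](3)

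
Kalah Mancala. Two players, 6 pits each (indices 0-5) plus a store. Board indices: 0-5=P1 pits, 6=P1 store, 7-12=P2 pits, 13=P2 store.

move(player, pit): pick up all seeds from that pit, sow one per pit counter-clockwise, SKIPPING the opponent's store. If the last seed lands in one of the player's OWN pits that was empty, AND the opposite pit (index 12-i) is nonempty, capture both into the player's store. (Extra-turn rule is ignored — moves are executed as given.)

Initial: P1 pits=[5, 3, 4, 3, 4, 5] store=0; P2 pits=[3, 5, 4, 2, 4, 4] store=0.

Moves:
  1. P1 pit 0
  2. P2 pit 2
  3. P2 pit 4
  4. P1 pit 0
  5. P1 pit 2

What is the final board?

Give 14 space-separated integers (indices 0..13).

Move 1: P1 pit0 -> P1=[0,4,5,4,5,6](0) P2=[3,5,4,2,4,4](0)
Move 2: P2 pit2 -> P1=[0,4,5,4,5,6](0) P2=[3,5,0,3,5,5](1)
Move 3: P2 pit4 -> P1=[1,5,6,4,5,6](0) P2=[3,5,0,3,0,6](2)
Move 4: P1 pit0 -> P1=[0,6,6,4,5,6](0) P2=[3,5,0,3,0,6](2)
Move 5: P1 pit2 -> P1=[0,6,0,5,6,7](1) P2=[4,6,0,3,0,6](2)

Answer: 0 6 0 5 6 7 1 4 6 0 3 0 6 2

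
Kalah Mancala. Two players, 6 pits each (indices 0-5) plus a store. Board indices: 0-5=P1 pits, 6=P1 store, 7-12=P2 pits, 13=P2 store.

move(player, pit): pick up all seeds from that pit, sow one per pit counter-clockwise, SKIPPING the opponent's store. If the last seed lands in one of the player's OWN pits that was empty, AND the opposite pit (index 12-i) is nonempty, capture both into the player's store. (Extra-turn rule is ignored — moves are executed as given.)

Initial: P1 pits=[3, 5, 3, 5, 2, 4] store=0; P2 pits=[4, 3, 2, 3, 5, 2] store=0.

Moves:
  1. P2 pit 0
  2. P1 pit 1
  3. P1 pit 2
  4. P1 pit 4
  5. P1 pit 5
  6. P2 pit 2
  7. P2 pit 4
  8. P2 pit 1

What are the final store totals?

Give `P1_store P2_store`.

Move 1: P2 pit0 -> P1=[3,5,3,5,2,4](0) P2=[0,4,3,4,6,2](0)
Move 2: P1 pit1 -> P1=[3,0,4,6,3,5](1) P2=[0,4,3,4,6,2](0)
Move 3: P1 pit2 -> P1=[3,0,0,7,4,6](2) P2=[0,4,3,4,6,2](0)
Move 4: P1 pit4 -> P1=[3,0,0,7,0,7](3) P2=[1,5,3,4,6,2](0)
Move 5: P1 pit5 -> P1=[3,0,0,7,0,0](4) P2=[2,6,4,5,7,3](0)
Move 6: P2 pit2 -> P1=[3,0,0,7,0,0](4) P2=[2,6,0,6,8,4](1)
Move 7: P2 pit4 -> P1=[4,1,1,8,1,1](4) P2=[2,6,0,6,0,5](2)
Move 8: P2 pit1 -> P1=[5,1,1,8,1,1](4) P2=[2,0,1,7,1,6](3)

Answer: 4 3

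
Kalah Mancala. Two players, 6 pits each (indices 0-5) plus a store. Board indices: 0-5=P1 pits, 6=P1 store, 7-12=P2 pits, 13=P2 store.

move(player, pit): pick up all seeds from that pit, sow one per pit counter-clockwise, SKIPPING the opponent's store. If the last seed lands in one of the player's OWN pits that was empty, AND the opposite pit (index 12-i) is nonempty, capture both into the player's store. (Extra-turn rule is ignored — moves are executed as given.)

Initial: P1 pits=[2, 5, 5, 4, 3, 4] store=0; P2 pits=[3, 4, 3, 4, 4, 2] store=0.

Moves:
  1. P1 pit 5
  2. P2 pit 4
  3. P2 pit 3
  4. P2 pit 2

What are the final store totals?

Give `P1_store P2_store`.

Answer: 1 3

Derivation:
Move 1: P1 pit5 -> P1=[2,5,5,4,3,0](1) P2=[4,5,4,4,4,2](0)
Move 2: P2 pit4 -> P1=[3,6,5,4,3,0](1) P2=[4,5,4,4,0,3](1)
Move 3: P2 pit3 -> P1=[4,6,5,4,3,0](1) P2=[4,5,4,0,1,4](2)
Move 4: P2 pit2 -> P1=[4,6,5,4,3,0](1) P2=[4,5,0,1,2,5](3)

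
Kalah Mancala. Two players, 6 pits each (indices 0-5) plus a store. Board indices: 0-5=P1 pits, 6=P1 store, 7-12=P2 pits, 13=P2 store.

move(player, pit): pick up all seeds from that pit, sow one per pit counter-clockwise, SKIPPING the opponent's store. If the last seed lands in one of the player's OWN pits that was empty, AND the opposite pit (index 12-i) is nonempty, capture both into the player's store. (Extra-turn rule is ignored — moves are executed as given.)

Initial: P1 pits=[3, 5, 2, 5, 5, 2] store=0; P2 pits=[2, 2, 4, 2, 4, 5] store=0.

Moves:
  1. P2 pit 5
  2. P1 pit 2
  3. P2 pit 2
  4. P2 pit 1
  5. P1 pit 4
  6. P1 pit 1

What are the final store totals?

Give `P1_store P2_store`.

Move 1: P2 pit5 -> P1=[4,6,3,6,5,2](0) P2=[2,2,4,2,4,0](1)
Move 2: P1 pit2 -> P1=[4,6,0,7,6,3](0) P2=[2,2,4,2,4,0](1)
Move 3: P2 pit2 -> P1=[4,6,0,7,6,3](0) P2=[2,2,0,3,5,1](2)
Move 4: P2 pit1 -> P1=[4,6,0,7,6,3](0) P2=[2,0,1,4,5,1](2)
Move 5: P1 pit4 -> P1=[4,6,0,7,0,4](1) P2=[3,1,2,5,5,1](2)
Move 6: P1 pit1 -> P1=[4,0,1,8,1,5](2) P2=[4,1,2,5,5,1](2)

Answer: 2 2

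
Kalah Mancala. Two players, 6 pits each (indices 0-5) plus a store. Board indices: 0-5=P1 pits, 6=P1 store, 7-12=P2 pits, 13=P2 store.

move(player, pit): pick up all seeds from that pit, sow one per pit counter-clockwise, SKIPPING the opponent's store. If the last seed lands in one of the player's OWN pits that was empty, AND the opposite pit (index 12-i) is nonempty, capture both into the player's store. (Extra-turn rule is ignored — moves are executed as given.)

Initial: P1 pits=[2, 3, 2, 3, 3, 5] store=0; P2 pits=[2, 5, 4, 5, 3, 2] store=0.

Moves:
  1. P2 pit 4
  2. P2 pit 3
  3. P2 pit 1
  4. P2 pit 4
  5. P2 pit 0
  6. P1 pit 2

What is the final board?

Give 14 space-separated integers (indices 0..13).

Move 1: P2 pit4 -> P1=[3,3,2,3,3,5](0) P2=[2,5,4,5,0,3](1)
Move 2: P2 pit3 -> P1=[4,4,2,3,3,5](0) P2=[2,5,4,0,1,4](2)
Move 3: P2 pit1 -> P1=[4,4,2,3,3,5](0) P2=[2,0,5,1,2,5](3)
Move 4: P2 pit4 -> P1=[4,4,2,3,3,5](0) P2=[2,0,5,1,0,6](4)
Move 5: P2 pit0 -> P1=[4,4,2,3,3,5](0) P2=[0,1,6,1,0,6](4)
Move 6: P1 pit2 -> P1=[4,4,0,4,4,5](0) P2=[0,1,6,1,0,6](4)

Answer: 4 4 0 4 4 5 0 0 1 6 1 0 6 4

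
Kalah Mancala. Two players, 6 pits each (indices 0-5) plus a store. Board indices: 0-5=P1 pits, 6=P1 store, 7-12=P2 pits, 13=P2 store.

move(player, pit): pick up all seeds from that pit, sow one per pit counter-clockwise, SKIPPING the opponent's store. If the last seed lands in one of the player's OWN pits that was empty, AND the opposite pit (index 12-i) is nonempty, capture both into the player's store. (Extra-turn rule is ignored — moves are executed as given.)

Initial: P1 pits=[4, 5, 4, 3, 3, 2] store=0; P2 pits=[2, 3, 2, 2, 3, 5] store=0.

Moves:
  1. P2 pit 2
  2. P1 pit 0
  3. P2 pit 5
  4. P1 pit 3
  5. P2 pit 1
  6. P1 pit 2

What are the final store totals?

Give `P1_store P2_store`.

Answer: 2 3

Derivation:
Move 1: P2 pit2 -> P1=[4,5,4,3,3,2](0) P2=[2,3,0,3,4,5](0)
Move 2: P1 pit0 -> P1=[0,6,5,4,4,2](0) P2=[2,3,0,3,4,5](0)
Move 3: P2 pit5 -> P1=[1,7,6,5,4,2](0) P2=[2,3,0,3,4,0](1)
Move 4: P1 pit3 -> P1=[1,7,6,0,5,3](1) P2=[3,4,0,3,4,0](1)
Move 5: P2 pit1 -> P1=[0,7,6,0,5,3](1) P2=[3,0,1,4,5,0](3)
Move 6: P1 pit2 -> P1=[0,7,0,1,6,4](2) P2=[4,1,1,4,5,0](3)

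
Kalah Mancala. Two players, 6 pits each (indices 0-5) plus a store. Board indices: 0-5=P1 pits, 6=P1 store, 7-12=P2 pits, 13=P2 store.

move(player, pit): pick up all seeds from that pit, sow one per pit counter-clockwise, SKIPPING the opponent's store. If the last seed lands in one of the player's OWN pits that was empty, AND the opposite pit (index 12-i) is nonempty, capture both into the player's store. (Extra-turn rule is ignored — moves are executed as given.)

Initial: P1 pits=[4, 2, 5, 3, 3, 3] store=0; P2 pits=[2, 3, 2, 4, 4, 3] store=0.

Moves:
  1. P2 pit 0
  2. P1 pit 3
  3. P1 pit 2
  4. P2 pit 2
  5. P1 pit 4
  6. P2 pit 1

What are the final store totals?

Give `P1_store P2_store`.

Answer: 3 1

Derivation:
Move 1: P2 pit0 -> P1=[4,2,5,3,3,3](0) P2=[0,4,3,4,4,3](0)
Move 2: P1 pit3 -> P1=[4,2,5,0,4,4](1) P2=[0,4,3,4,4,3](0)
Move 3: P1 pit2 -> P1=[4,2,0,1,5,5](2) P2=[1,4,3,4,4,3](0)
Move 4: P2 pit2 -> P1=[4,2,0,1,5,5](2) P2=[1,4,0,5,5,4](0)
Move 5: P1 pit4 -> P1=[4,2,0,1,0,6](3) P2=[2,5,1,5,5,4](0)
Move 6: P2 pit1 -> P1=[4,2,0,1,0,6](3) P2=[2,0,2,6,6,5](1)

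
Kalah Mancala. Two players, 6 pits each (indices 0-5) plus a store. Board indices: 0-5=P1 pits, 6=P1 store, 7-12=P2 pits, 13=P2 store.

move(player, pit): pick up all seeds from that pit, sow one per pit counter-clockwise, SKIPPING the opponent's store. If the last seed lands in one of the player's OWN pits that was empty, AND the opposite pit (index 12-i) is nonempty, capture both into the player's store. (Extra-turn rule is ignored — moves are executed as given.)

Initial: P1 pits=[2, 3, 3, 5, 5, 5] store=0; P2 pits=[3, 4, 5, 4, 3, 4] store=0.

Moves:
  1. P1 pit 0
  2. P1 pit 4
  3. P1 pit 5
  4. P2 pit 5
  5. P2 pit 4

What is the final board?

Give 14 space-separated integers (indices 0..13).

Move 1: P1 pit0 -> P1=[0,4,4,5,5,5](0) P2=[3,4,5,4,3,4](0)
Move 2: P1 pit4 -> P1=[0,4,4,5,0,6](1) P2=[4,5,6,4,3,4](0)
Move 3: P1 pit5 -> P1=[0,4,4,5,0,0](2) P2=[5,6,7,5,4,4](0)
Move 4: P2 pit5 -> P1=[1,5,5,5,0,0](2) P2=[5,6,7,5,4,0](1)
Move 5: P2 pit4 -> P1=[2,6,5,5,0,0](2) P2=[5,6,7,5,0,1](2)

Answer: 2 6 5 5 0 0 2 5 6 7 5 0 1 2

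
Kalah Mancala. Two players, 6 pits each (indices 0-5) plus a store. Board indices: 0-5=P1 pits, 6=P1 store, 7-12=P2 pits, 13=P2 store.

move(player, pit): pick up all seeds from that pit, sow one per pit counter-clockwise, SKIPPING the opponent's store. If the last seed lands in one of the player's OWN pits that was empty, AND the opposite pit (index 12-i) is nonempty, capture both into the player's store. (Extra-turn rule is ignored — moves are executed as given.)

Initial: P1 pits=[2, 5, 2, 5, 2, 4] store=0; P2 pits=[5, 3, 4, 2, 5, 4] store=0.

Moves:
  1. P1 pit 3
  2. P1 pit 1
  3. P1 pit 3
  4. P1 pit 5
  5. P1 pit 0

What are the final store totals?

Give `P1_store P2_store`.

Move 1: P1 pit3 -> P1=[2,5,2,0,3,5](1) P2=[6,4,4,2,5,4](0)
Move 2: P1 pit1 -> P1=[2,0,3,1,4,6](2) P2=[6,4,4,2,5,4](0)
Move 3: P1 pit3 -> P1=[2,0,3,0,5,6](2) P2=[6,4,4,2,5,4](0)
Move 4: P1 pit5 -> P1=[2,0,3,0,5,0](3) P2=[7,5,5,3,6,4](0)
Move 5: P1 pit0 -> P1=[0,1,4,0,5,0](3) P2=[7,5,5,3,6,4](0)

Answer: 3 0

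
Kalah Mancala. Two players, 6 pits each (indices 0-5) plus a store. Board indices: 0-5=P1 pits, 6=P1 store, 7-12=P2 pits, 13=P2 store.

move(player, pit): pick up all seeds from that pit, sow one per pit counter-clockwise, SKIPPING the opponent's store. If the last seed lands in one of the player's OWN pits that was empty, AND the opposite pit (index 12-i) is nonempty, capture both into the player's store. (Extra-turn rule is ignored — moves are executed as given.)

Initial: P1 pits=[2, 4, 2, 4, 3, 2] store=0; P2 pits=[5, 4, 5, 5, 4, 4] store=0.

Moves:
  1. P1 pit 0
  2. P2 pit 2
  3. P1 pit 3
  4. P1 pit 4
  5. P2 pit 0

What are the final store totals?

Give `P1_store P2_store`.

Answer: 2 2

Derivation:
Move 1: P1 pit0 -> P1=[0,5,3,4,3,2](0) P2=[5,4,5,5,4,4](0)
Move 2: P2 pit2 -> P1=[1,5,3,4,3,2](0) P2=[5,4,0,6,5,5](1)
Move 3: P1 pit3 -> P1=[1,5,3,0,4,3](1) P2=[6,4,0,6,5,5](1)
Move 4: P1 pit4 -> P1=[1,5,3,0,0,4](2) P2=[7,5,0,6,5,5](1)
Move 5: P2 pit0 -> P1=[2,5,3,0,0,4](2) P2=[0,6,1,7,6,6](2)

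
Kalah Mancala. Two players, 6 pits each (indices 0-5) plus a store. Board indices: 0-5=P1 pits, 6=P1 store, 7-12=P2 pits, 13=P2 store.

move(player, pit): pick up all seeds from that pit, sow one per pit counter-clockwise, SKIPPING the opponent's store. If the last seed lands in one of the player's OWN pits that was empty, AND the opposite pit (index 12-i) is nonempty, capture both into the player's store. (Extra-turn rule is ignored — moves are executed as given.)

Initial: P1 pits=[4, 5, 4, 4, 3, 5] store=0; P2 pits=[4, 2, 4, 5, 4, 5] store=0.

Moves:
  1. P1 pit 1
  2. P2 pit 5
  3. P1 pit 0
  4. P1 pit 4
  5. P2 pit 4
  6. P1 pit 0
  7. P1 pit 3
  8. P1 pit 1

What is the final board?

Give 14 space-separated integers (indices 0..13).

Move 1: P1 pit1 -> P1=[4,0,5,5,4,6](1) P2=[4,2,4,5,4,5](0)
Move 2: P2 pit5 -> P1=[5,1,6,6,4,6](1) P2=[4,2,4,5,4,0](1)
Move 3: P1 pit0 -> P1=[0,2,7,7,5,7](1) P2=[4,2,4,5,4,0](1)
Move 4: P1 pit4 -> P1=[0,2,7,7,0,8](2) P2=[5,3,5,5,4,0](1)
Move 5: P2 pit4 -> P1=[1,3,7,7,0,8](2) P2=[5,3,5,5,0,1](2)
Move 6: P1 pit0 -> P1=[0,4,7,7,0,8](2) P2=[5,3,5,5,0,1](2)
Move 7: P1 pit3 -> P1=[0,4,7,0,1,9](3) P2=[6,4,6,6,0,1](2)
Move 8: P1 pit1 -> P1=[0,0,8,1,2,10](3) P2=[6,4,6,6,0,1](2)

Answer: 0 0 8 1 2 10 3 6 4 6 6 0 1 2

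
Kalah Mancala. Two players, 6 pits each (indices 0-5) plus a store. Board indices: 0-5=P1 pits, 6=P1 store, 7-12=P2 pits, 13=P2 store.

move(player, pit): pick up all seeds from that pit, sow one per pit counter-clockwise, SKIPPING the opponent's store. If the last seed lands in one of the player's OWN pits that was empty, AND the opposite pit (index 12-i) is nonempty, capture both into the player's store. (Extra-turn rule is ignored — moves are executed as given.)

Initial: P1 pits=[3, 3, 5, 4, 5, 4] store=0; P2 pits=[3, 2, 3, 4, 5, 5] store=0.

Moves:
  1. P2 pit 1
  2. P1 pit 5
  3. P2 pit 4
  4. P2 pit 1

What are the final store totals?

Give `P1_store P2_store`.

Answer: 1 1

Derivation:
Move 1: P2 pit1 -> P1=[3,3,5,4,5,4](0) P2=[3,0,4,5,5,5](0)
Move 2: P1 pit5 -> P1=[3,3,5,4,5,0](1) P2=[4,1,5,5,5,5](0)
Move 3: P2 pit4 -> P1=[4,4,6,4,5,0](1) P2=[4,1,5,5,0,6](1)
Move 4: P2 pit1 -> P1=[4,4,6,4,5,0](1) P2=[4,0,6,5,0,6](1)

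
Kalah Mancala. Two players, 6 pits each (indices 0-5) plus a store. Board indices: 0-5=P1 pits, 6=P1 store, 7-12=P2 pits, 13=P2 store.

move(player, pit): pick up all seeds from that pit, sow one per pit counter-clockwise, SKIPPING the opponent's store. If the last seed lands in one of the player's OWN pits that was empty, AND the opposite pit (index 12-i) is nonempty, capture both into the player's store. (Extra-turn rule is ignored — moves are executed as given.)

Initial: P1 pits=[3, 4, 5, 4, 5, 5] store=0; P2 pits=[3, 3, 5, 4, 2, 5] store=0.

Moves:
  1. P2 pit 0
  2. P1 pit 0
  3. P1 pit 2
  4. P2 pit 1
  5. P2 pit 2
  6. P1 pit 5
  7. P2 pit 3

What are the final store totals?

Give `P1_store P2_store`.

Move 1: P2 pit0 -> P1=[3,4,5,4,5,5](0) P2=[0,4,6,5,2,5](0)
Move 2: P1 pit0 -> P1=[0,5,6,5,5,5](0) P2=[0,4,6,5,2,5](0)
Move 3: P1 pit2 -> P1=[0,5,0,6,6,6](1) P2=[1,5,6,5,2,5](0)
Move 4: P2 pit1 -> P1=[0,5,0,6,6,6](1) P2=[1,0,7,6,3,6](1)
Move 5: P2 pit2 -> P1=[1,6,1,6,6,6](1) P2=[1,0,0,7,4,7](2)
Move 6: P1 pit5 -> P1=[1,6,1,6,6,0](2) P2=[2,1,1,8,5,7](2)
Move 7: P2 pit3 -> P1=[2,7,2,7,7,0](2) P2=[2,1,1,0,6,8](3)

Answer: 2 3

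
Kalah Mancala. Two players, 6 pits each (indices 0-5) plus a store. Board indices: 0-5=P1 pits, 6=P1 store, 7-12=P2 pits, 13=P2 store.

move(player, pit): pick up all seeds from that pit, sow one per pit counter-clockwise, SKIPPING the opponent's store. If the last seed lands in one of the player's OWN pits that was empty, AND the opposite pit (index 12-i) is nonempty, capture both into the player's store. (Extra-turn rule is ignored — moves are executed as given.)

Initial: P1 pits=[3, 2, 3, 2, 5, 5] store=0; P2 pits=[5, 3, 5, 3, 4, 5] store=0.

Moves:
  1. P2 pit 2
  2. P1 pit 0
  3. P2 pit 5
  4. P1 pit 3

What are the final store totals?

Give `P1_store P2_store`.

Move 1: P2 pit2 -> P1=[4,2,3,2,5,5](0) P2=[5,3,0,4,5,6](1)
Move 2: P1 pit0 -> P1=[0,3,4,3,6,5](0) P2=[5,3,0,4,5,6](1)
Move 3: P2 pit5 -> P1=[1,4,5,4,7,5](0) P2=[5,3,0,4,5,0](2)
Move 4: P1 pit3 -> P1=[1,4,5,0,8,6](1) P2=[6,3,0,4,5,0](2)

Answer: 1 2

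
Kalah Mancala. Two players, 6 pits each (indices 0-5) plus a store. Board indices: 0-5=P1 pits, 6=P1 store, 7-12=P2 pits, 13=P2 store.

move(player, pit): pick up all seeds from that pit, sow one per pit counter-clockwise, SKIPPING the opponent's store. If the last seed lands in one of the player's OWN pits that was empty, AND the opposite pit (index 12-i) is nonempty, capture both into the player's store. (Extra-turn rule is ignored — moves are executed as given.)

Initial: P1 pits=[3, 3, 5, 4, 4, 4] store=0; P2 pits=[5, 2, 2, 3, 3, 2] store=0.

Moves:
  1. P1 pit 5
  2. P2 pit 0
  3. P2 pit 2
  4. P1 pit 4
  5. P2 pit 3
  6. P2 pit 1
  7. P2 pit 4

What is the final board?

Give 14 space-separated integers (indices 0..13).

Move 1: P1 pit5 -> P1=[3,3,5,4,4,0](1) P2=[6,3,3,3,3,2](0)
Move 2: P2 pit0 -> P1=[3,3,5,4,4,0](1) P2=[0,4,4,4,4,3](1)
Move 3: P2 pit2 -> P1=[3,3,5,4,4,0](1) P2=[0,4,0,5,5,4](2)
Move 4: P1 pit4 -> P1=[3,3,5,4,0,1](2) P2=[1,5,0,5,5,4](2)
Move 5: P2 pit3 -> P1=[4,4,5,4,0,1](2) P2=[1,5,0,0,6,5](3)
Move 6: P2 pit1 -> P1=[4,4,5,4,0,1](2) P2=[1,0,1,1,7,6](4)
Move 7: P2 pit4 -> P1=[5,5,6,5,1,1](2) P2=[1,0,1,1,0,7](5)

Answer: 5 5 6 5 1 1 2 1 0 1 1 0 7 5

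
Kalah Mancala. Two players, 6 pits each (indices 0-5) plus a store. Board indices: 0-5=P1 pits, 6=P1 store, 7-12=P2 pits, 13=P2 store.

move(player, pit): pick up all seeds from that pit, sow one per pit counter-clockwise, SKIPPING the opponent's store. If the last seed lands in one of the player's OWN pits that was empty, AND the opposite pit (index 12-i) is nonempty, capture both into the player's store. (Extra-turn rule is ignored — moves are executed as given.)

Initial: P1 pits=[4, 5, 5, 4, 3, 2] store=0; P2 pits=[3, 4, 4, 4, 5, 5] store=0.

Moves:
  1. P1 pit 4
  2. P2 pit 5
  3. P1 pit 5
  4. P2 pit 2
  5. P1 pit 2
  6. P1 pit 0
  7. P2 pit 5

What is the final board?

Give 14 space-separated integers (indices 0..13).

Move 1: P1 pit4 -> P1=[4,5,5,4,0,3](1) P2=[4,4,4,4,5,5](0)
Move 2: P2 pit5 -> P1=[5,6,6,5,0,3](1) P2=[4,4,4,4,5,0](1)
Move 3: P1 pit5 -> P1=[5,6,6,5,0,0](2) P2=[5,5,4,4,5,0](1)
Move 4: P2 pit2 -> P1=[5,6,6,5,0,0](2) P2=[5,5,0,5,6,1](2)
Move 5: P1 pit2 -> P1=[5,6,0,6,1,1](3) P2=[6,6,0,5,6,1](2)
Move 6: P1 pit0 -> P1=[0,7,1,7,2,2](3) P2=[6,6,0,5,6,1](2)
Move 7: P2 pit5 -> P1=[0,7,1,7,2,2](3) P2=[6,6,0,5,6,0](3)

Answer: 0 7 1 7 2 2 3 6 6 0 5 6 0 3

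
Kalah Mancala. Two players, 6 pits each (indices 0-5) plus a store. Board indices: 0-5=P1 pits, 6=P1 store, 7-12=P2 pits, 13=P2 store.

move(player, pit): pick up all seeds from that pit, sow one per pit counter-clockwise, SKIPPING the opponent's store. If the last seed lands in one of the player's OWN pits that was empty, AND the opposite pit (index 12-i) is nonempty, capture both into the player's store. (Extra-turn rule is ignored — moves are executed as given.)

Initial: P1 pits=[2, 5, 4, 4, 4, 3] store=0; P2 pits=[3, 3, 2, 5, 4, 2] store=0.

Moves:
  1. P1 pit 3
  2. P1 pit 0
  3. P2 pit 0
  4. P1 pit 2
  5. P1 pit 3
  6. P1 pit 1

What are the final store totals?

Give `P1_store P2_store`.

Move 1: P1 pit3 -> P1=[2,5,4,0,5,4](1) P2=[4,3,2,5,4,2](0)
Move 2: P1 pit0 -> P1=[0,6,5,0,5,4](1) P2=[4,3,2,5,4,2](0)
Move 3: P2 pit0 -> P1=[0,6,5,0,5,4](1) P2=[0,4,3,6,5,2](0)
Move 4: P1 pit2 -> P1=[0,6,0,1,6,5](2) P2=[1,4,3,6,5,2](0)
Move 5: P1 pit3 -> P1=[0,6,0,0,7,5](2) P2=[1,4,3,6,5,2](0)
Move 6: P1 pit1 -> P1=[0,0,1,1,8,6](3) P2=[2,4,3,6,5,2](0)

Answer: 3 0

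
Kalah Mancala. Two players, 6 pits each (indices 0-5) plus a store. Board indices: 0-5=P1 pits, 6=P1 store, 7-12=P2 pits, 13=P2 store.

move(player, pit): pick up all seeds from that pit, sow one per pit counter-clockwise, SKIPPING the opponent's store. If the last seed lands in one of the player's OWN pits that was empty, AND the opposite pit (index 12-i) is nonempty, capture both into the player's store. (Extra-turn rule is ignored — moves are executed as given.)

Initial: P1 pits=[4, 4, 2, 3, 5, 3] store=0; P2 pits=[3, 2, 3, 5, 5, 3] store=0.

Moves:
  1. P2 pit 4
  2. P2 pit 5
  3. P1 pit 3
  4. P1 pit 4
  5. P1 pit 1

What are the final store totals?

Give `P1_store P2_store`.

Move 1: P2 pit4 -> P1=[5,5,3,3,5,3](0) P2=[3,2,3,5,0,4](1)
Move 2: P2 pit5 -> P1=[6,6,4,3,5,3](0) P2=[3,2,3,5,0,0](2)
Move 3: P1 pit3 -> P1=[6,6,4,0,6,4](1) P2=[3,2,3,5,0,0](2)
Move 4: P1 pit4 -> P1=[6,6,4,0,0,5](2) P2=[4,3,4,6,0,0](2)
Move 5: P1 pit1 -> P1=[6,0,5,1,1,6](3) P2=[5,3,4,6,0,0](2)

Answer: 3 2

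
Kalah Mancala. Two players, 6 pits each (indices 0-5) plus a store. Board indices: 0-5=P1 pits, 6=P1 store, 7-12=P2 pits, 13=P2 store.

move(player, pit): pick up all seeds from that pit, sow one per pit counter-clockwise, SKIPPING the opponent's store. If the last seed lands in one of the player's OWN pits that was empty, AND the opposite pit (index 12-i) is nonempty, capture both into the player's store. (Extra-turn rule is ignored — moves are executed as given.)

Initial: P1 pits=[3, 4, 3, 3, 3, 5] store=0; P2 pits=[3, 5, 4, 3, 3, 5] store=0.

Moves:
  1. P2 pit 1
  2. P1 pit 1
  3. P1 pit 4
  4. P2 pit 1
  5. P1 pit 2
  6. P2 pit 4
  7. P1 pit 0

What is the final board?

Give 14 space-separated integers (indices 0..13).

Move 1: P2 pit1 -> P1=[3,4,3,3,3,5](0) P2=[3,0,5,4,4,6](1)
Move 2: P1 pit1 -> P1=[3,0,4,4,4,6](0) P2=[3,0,5,4,4,6](1)
Move 3: P1 pit4 -> P1=[3,0,4,4,0,7](1) P2=[4,1,5,4,4,6](1)
Move 4: P2 pit1 -> P1=[3,0,4,4,0,7](1) P2=[4,0,6,4,4,6](1)
Move 5: P1 pit2 -> P1=[3,0,0,5,1,8](2) P2=[4,0,6,4,4,6](1)
Move 6: P2 pit4 -> P1=[4,1,0,5,1,8](2) P2=[4,0,6,4,0,7](2)
Move 7: P1 pit0 -> P1=[0,2,1,6,2,8](2) P2=[4,0,6,4,0,7](2)

Answer: 0 2 1 6 2 8 2 4 0 6 4 0 7 2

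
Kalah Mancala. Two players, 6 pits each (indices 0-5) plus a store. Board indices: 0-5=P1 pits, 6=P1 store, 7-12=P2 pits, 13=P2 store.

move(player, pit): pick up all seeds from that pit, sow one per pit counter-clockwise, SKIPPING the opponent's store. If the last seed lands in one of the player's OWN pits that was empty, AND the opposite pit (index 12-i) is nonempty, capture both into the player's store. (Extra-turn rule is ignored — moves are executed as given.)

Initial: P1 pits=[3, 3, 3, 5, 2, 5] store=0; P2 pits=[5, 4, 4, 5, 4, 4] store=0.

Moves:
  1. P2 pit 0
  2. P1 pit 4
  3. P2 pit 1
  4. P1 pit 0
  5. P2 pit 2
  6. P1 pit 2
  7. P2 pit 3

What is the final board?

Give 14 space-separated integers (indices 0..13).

Answer: 2 6 1 8 2 7 2 0 0 0 0 8 8 3

Derivation:
Move 1: P2 pit0 -> P1=[3,3,3,5,2,5](0) P2=[0,5,5,6,5,5](0)
Move 2: P1 pit4 -> P1=[3,3,3,5,0,6](1) P2=[0,5,5,6,5,5](0)
Move 3: P2 pit1 -> P1=[3,3,3,5,0,6](1) P2=[0,0,6,7,6,6](1)
Move 4: P1 pit0 -> P1=[0,4,4,6,0,6](1) P2=[0,0,6,7,6,6](1)
Move 5: P2 pit2 -> P1=[1,5,4,6,0,6](1) P2=[0,0,0,8,7,7](2)
Move 6: P1 pit2 -> P1=[1,5,0,7,1,7](2) P2=[0,0,0,8,7,7](2)
Move 7: P2 pit3 -> P1=[2,6,1,8,2,7](2) P2=[0,0,0,0,8,8](3)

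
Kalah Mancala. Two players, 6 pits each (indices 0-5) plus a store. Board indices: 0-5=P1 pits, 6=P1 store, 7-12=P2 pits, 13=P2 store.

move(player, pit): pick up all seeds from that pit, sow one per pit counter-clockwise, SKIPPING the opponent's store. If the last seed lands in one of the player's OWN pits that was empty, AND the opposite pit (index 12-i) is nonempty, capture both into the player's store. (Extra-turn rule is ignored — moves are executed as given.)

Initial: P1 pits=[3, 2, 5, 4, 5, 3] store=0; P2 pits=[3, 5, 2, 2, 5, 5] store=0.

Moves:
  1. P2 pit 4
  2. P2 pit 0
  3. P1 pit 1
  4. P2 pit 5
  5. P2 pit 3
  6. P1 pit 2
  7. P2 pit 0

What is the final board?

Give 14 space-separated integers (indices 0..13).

Move 1: P2 pit4 -> P1=[4,3,6,4,5,3](0) P2=[3,5,2,2,0,6](1)
Move 2: P2 pit0 -> P1=[4,3,6,4,5,3](0) P2=[0,6,3,3,0,6](1)
Move 3: P1 pit1 -> P1=[4,0,7,5,6,3](0) P2=[0,6,3,3,0,6](1)
Move 4: P2 pit5 -> P1=[5,1,8,6,7,3](0) P2=[0,6,3,3,0,0](2)
Move 5: P2 pit3 -> P1=[5,1,8,6,7,3](0) P2=[0,6,3,0,1,1](3)
Move 6: P1 pit2 -> P1=[5,1,0,7,8,4](1) P2=[1,7,4,1,1,1](3)
Move 7: P2 pit0 -> P1=[5,1,0,7,8,4](1) P2=[0,8,4,1,1,1](3)

Answer: 5 1 0 7 8 4 1 0 8 4 1 1 1 3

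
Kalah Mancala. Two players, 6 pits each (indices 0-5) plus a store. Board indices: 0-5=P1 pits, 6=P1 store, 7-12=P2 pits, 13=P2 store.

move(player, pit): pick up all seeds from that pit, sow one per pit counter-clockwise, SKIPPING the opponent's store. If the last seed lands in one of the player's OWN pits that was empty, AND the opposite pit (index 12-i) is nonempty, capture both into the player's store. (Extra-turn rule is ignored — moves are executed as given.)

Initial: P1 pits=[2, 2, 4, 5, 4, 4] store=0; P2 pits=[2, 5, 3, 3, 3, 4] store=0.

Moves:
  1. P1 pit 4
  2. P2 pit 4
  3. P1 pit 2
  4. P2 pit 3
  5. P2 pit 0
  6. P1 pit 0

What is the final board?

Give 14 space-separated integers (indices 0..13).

Move 1: P1 pit4 -> P1=[2,2,4,5,0,5](1) P2=[3,6,3,3,3,4](0)
Move 2: P2 pit4 -> P1=[3,2,4,5,0,5](1) P2=[3,6,3,3,0,5](1)
Move 3: P1 pit2 -> P1=[3,2,0,6,1,6](2) P2=[3,6,3,3,0,5](1)
Move 4: P2 pit3 -> P1=[3,2,0,6,1,6](2) P2=[3,6,3,0,1,6](2)
Move 5: P2 pit0 -> P1=[3,2,0,6,1,6](2) P2=[0,7,4,1,1,6](2)
Move 6: P1 pit0 -> P1=[0,3,1,7,1,6](2) P2=[0,7,4,1,1,6](2)

Answer: 0 3 1 7 1 6 2 0 7 4 1 1 6 2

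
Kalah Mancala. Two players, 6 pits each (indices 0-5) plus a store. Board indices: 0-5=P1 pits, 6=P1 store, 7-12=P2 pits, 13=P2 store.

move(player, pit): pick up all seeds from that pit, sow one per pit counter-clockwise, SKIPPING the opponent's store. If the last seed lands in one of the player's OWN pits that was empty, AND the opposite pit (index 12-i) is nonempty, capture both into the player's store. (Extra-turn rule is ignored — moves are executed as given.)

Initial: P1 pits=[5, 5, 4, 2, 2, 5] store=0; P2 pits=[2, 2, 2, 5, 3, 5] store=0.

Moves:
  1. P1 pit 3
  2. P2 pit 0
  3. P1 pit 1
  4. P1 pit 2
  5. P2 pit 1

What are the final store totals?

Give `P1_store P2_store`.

Answer: 2 0

Derivation:
Move 1: P1 pit3 -> P1=[5,5,4,0,3,6](0) P2=[2,2,2,5,3,5](0)
Move 2: P2 pit0 -> P1=[5,5,4,0,3,6](0) P2=[0,3,3,5,3,5](0)
Move 3: P1 pit1 -> P1=[5,0,5,1,4,7](1) P2=[0,3,3,5,3,5](0)
Move 4: P1 pit2 -> P1=[5,0,0,2,5,8](2) P2=[1,3,3,5,3,5](0)
Move 5: P2 pit1 -> P1=[5,0,0,2,5,8](2) P2=[1,0,4,6,4,5](0)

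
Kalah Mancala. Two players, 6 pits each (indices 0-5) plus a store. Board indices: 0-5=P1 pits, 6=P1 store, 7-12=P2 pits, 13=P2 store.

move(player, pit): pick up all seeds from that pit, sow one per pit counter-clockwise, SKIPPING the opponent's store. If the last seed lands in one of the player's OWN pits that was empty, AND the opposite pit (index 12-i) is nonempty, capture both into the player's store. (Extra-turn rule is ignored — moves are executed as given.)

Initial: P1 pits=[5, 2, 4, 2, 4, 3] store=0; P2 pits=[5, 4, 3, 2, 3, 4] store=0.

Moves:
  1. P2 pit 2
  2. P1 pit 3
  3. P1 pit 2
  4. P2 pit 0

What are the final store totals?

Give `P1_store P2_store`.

Move 1: P2 pit2 -> P1=[5,2,4,2,4,3](0) P2=[5,4,0,3,4,5](0)
Move 2: P1 pit3 -> P1=[5,2,4,0,5,4](0) P2=[5,4,0,3,4,5](0)
Move 3: P1 pit2 -> P1=[5,2,0,1,6,5](1) P2=[5,4,0,3,4,5](0)
Move 4: P2 pit0 -> P1=[5,2,0,1,6,5](1) P2=[0,5,1,4,5,6](0)

Answer: 1 0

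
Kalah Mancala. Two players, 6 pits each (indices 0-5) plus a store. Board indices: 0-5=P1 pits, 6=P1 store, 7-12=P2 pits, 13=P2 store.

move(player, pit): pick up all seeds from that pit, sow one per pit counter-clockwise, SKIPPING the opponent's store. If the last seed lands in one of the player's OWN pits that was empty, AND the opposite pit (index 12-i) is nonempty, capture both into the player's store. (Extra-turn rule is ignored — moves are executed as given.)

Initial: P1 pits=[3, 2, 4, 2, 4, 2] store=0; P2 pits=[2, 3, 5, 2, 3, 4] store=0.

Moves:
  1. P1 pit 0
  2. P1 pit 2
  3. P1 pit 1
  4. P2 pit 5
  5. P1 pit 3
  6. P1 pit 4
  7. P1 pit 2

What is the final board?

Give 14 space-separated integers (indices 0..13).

Move 1: P1 pit0 -> P1=[0,3,5,3,4,2](0) P2=[2,3,5,2,3,4](0)
Move 2: P1 pit2 -> P1=[0,3,0,4,5,3](1) P2=[3,3,5,2,3,4](0)
Move 3: P1 pit1 -> P1=[0,0,1,5,6,3](1) P2=[3,3,5,2,3,4](0)
Move 4: P2 pit5 -> P1=[1,1,2,5,6,3](1) P2=[3,3,5,2,3,0](1)
Move 5: P1 pit3 -> P1=[1,1,2,0,7,4](2) P2=[4,4,5,2,3,0](1)
Move 6: P1 pit4 -> P1=[1,1,2,0,0,5](3) P2=[5,5,6,3,4,0](1)
Move 7: P1 pit2 -> P1=[1,1,0,1,0,5](9) P2=[5,0,6,3,4,0](1)

Answer: 1 1 0 1 0 5 9 5 0 6 3 4 0 1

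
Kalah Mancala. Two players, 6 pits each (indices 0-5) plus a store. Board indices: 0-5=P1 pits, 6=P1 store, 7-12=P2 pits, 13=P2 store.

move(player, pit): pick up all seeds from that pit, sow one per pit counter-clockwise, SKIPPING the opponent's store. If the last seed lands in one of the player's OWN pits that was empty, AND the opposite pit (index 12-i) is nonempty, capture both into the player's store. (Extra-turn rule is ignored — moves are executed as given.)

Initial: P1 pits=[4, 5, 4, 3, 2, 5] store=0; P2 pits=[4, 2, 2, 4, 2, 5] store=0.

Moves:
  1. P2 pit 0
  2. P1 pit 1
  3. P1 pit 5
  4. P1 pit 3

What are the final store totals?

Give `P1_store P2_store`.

Answer: 3 0

Derivation:
Move 1: P2 pit0 -> P1=[4,5,4,3,2,5](0) P2=[0,3,3,5,3,5](0)
Move 2: P1 pit1 -> P1=[4,0,5,4,3,6](1) P2=[0,3,3,5,3,5](0)
Move 3: P1 pit5 -> P1=[4,0,5,4,3,0](2) P2=[1,4,4,6,4,5](0)
Move 4: P1 pit3 -> P1=[4,0,5,0,4,1](3) P2=[2,4,4,6,4,5](0)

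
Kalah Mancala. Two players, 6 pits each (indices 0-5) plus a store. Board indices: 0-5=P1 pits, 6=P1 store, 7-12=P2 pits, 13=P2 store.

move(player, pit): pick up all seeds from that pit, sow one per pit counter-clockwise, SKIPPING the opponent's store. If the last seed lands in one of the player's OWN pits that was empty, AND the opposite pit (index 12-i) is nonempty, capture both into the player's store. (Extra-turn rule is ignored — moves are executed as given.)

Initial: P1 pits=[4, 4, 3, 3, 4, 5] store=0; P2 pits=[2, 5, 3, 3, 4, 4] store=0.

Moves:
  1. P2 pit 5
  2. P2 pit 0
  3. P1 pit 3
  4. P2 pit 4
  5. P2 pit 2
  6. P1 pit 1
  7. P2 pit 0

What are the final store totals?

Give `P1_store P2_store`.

Answer: 2 3

Derivation:
Move 1: P2 pit5 -> P1=[5,5,4,3,4,5](0) P2=[2,5,3,3,4,0](1)
Move 2: P2 pit0 -> P1=[5,5,4,3,4,5](0) P2=[0,6,4,3,4,0](1)
Move 3: P1 pit3 -> P1=[5,5,4,0,5,6](1) P2=[0,6,4,3,4,0](1)
Move 4: P2 pit4 -> P1=[6,6,4,0,5,6](1) P2=[0,6,4,3,0,1](2)
Move 5: P2 pit2 -> P1=[6,6,4,0,5,6](1) P2=[0,6,0,4,1,2](3)
Move 6: P1 pit1 -> P1=[6,0,5,1,6,7](2) P2=[1,6,0,4,1,2](3)
Move 7: P2 pit0 -> P1=[6,0,5,1,6,7](2) P2=[0,7,0,4,1,2](3)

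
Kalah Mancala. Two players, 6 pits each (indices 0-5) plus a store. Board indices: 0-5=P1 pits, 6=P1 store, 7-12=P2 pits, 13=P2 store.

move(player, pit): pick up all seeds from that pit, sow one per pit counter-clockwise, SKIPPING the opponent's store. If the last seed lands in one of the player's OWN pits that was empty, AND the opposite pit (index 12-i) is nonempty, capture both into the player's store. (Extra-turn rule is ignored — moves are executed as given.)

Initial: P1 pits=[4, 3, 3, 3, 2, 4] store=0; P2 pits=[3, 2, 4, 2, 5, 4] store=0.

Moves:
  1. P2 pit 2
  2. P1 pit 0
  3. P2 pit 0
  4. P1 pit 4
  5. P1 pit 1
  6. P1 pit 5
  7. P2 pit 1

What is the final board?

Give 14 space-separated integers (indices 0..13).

Move 1: P2 pit2 -> P1=[4,3,3,3,2,4](0) P2=[3,2,0,3,6,5](1)
Move 2: P1 pit0 -> P1=[0,4,4,4,3,4](0) P2=[3,2,0,3,6,5](1)
Move 3: P2 pit0 -> P1=[0,4,4,4,3,4](0) P2=[0,3,1,4,6,5](1)
Move 4: P1 pit4 -> P1=[0,4,4,4,0,5](1) P2=[1,3,1,4,6,5](1)
Move 5: P1 pit1 -> P1=[0,0,5,5,1,6](1) P2=[1,3,1,4,6,5](1)
Move 6: P1 pit5 -> P1=[0,0,5,5,1,0](2) P2=[2,4,2,5,7,5](1)
Move 7: P2 pit1 -> P1=[0,0,5,5,1,0](2) P2=[2,0,3,6,8,6](1)

Answer: 0 0 5 5 1 0 2 2 0 3 6 8 6 1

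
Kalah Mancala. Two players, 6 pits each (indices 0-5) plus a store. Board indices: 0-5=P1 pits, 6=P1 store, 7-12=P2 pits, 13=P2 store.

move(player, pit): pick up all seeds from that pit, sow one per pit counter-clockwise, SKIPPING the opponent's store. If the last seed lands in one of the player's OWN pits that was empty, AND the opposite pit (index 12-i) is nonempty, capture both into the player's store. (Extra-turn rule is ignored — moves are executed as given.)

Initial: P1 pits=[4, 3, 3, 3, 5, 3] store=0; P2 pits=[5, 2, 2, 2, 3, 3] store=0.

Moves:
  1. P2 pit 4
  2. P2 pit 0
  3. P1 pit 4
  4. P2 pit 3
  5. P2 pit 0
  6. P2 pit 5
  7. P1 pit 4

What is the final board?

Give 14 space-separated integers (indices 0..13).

Move 1: P2 pit4 -> P1=[5,3,3,3,5,3](0) P2=[5,2,2,2,0,4](1)
Move 2: P2 pit0 -> P1=[5,3,3,3,5,3](0) P2=[0,3,3,3,1,5](1)
Move 3: P1 pit4 -> P1=[5,3,3,3,0,4](1) P2=[1,4,4,3,1,5](1)
Move 4: P2 pit3 -> P1=[5,3,3,3,0,4](1) P2=[1,4,4,0,2,6](2)
Move 5: P2 pit0 -> P1=[5,3,3,3,0,4](1) P2=[0,5,4,0,2,6](2)
Move 6: P2 pit5 -> P1=[6,4,4,4,1,4](1) P2=[0,5,4,0,2,0](3)
Move 7: P1 pit4 -> P1=[6,4,4,4,0,5](1) P2=[0,5,4,0,2,0](3)

Answer: 6 4 4 4 0 5 1 0 5 4 0 2 0 3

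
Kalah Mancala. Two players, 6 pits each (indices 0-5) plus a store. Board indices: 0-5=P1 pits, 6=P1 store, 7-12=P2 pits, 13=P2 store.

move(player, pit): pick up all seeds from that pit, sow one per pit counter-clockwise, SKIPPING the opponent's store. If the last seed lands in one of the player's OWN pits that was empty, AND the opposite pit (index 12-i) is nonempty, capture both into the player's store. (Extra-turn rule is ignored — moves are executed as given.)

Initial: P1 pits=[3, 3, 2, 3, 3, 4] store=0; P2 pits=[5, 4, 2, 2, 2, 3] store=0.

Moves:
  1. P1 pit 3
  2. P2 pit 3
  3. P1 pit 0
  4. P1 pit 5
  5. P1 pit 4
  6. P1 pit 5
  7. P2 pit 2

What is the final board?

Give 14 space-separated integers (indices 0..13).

Move 1: P1 pit3 -> P1=[3,3,2,0,4,5](1) P2=[5,4,2,2,2,3](0)
Move 2: P2 pit3 -> P1=[3,3,2,0,4,5](1) P2=[5,4,2,0,3,4](0)
Move 3: P1 pit0 -> P1=[0,4,3,0,4,5](4) P2=[5,4,0,0,3,4](0)
Move 4: P1 pit5 -> P1=[0,4,3,0,4,0](5) P2=[6,5,1,1,3,4](0)
Move 5: P1 pit4 -> P1=[0,4,3,0,0,1](6) P2=[7,6,1,1,3,4](0)
Move 6: P1 pit5 -> P1=[0,4,3,0,0,0](7) P2=[7,6,1,1,3,4](0)
Move 7: P2 pit2 -> P1=[0,4,3,0,0,0](7) P2=[7,6,0,2,3,4](0)

Answer: 0 4 3 0 0 0 7 7 6 0 2 3 4 0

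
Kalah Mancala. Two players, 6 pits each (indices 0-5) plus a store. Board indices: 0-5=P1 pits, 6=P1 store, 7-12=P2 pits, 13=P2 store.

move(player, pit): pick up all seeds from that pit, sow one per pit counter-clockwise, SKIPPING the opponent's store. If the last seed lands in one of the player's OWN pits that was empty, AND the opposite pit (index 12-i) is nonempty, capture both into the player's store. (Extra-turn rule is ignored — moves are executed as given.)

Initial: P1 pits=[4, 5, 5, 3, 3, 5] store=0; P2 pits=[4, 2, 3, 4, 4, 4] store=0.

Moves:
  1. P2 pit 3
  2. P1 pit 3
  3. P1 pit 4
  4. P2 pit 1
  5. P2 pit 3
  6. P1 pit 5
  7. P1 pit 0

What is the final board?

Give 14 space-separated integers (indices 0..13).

Move 1: P2 pit3 -> P1=[5,5,5,3,3,5](0) P2=[4,2,3,0,5,5](1)
Move 2: P1 pit3 -> P1=[5,5,5,0,4,6](1) P2=[4,2,3,0,5,5](1)
Move 3: P1 pit4 -> P1=[5,5,5,0,0,7](2) P2=[5,3,3,0,5,5](1)
Move 4: P2 pit1 -> P1=[5,5,5,0,0,7](2) P2=[5,0,4,1,6,5](1)
Move 5: P2 pit3 -> P1=[5,5,5,0,0,7](2) P2=[5,0,4,0,7,5](1)
Move 6: P1 pit5 -> P1=[5,5,5,0,0,0](3) P2=[6,1,5,1,8,6](1)
Move 7: P1 pit0 -> P1=[0,6,6,1,1,0](10) P2=[0,1,5,1,8,6](1)

Answer: 0 6 6 1 1 0 10 0 1 5 1 8 6 1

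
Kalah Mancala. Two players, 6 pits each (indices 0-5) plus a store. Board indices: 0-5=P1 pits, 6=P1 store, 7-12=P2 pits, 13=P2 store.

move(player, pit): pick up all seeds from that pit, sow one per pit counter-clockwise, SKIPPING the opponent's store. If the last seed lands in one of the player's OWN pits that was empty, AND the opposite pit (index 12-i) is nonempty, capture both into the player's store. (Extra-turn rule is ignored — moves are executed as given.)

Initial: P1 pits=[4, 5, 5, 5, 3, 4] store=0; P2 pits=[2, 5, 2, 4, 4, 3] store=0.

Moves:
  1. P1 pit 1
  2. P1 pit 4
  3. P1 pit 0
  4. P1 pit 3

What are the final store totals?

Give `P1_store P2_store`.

Move 1: P1 pit1 -> P1=[4,0,6,6,4,5](1) P2=[2,5,2,4,4,3](0)
Move 2: P1 pit4 -> P1=[4,0,6,6,0,6](2) P2=[3,6,2,4,4,3](0)
Move 3: P1 pit0 -> P1=[0,1,7,7,0,6](9) P2=[3,0,2,4,4,3](0)
Move 4: P1 pit3 -> P1=[0,1,7,0,1,7](10) P2=[4,1,3,5,4,3](0)

Answer: 10 0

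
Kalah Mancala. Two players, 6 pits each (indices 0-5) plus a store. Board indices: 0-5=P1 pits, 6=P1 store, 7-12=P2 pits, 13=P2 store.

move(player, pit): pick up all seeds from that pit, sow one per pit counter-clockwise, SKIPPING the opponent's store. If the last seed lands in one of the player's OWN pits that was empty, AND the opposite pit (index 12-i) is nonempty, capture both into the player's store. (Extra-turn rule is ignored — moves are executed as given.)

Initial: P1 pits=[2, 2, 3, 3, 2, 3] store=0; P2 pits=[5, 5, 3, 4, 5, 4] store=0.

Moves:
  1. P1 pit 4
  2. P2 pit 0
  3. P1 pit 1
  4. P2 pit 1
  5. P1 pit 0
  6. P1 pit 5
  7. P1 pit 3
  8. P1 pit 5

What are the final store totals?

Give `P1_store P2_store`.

Answer: 4 1

Derivation:
Move 1: P1 pit4 -> P1=[2,2,3,3,0,4](1) P2=[5,5,3,4,5,4](0)
Move 2: P2 pit0 -> P1=[2,2,3,3,0,4](1) P2=[0,6,4,5,6,5](0)
Move 3: P1 pit1 -> P1=[2,0,4,4,0,4](1) P2=[0,6,4,5,6,5](0)
Move 4: P2 pit1 -> P1=[3,0,4,4,0,4](1) P2=[0,0,5,6,7,6](1)
Move 5: P1 pit0 -> P1=[0,1,5,5,0,4](1) P2=[0,0,5,6,7,6](1)
Move 6: P1 pit5 -> P1=[0,1,5,5,0,0](2) P2=[1,1,6,6,7,6](1)
Move 7: P1 pit3 -> P1=[0,1,5,0,1,1](3) P2=[2,2,6,6,7,6](1)
Move 8: P1 pit5 -> P1=[0,1,5,0,1,0](4) P2=[2,2,6,6,7,6](1)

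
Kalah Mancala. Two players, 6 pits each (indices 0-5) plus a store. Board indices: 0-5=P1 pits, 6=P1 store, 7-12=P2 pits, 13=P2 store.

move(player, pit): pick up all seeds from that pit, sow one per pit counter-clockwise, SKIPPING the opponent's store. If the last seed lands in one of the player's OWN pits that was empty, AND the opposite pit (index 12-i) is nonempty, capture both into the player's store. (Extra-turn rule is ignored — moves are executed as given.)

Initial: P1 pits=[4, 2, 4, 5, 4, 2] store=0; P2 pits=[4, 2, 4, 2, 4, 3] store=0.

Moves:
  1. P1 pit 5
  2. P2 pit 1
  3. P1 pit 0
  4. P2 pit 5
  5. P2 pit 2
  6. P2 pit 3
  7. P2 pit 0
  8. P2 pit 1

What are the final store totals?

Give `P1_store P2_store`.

Move 1: P1 pit5 -> P1=[4,2,4,5,4,0](1) P2=[5,2,4,2,4,3](0)
Move 2: P2 pit1 -> P1=[4,2,4,5,4,0](1) P2=[5,0,5,3,4,3](0)
Move 3: P1 pit0 -> P1=[0,3,5,6,5,0](1) P2=[5,0,5,3,4,3](0)
Move 4: P2 pit5 -> P1=[1,4,5,6,5,0](1) P2=[5,0,5,3,4,0](1)
Move 5: P2 pit2 -> P1=[2,4,5,6,5,0](1) P2=[5,0,0,4,5,1](2)
Move 6: P2 pit3 -> P1=[3,4,5,6,5,0](1) P2=[5,0,0,0,6,2](3)
Move 7: P2 pit0 -> P1=[3,4,5,6,5,0](1) P2=[0,1,1,1,7,3](3)
Move 8: P2 pit1 -> P1=[3,4,5,6,5,0](1) P2=[0,0,2,1,7,3](3)

Answer: 1 3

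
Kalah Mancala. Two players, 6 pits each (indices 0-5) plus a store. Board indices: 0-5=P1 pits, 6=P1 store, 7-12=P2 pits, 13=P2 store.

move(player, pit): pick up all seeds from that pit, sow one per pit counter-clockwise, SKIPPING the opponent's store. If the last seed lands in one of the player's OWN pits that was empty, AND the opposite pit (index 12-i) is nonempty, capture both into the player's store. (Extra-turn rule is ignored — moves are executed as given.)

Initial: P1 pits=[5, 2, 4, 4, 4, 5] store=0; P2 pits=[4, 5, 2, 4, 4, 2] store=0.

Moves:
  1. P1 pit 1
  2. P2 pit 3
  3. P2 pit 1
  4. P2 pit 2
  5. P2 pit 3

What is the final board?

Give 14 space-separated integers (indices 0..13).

Answer: 6 0 5 5 4 5 0 4 0 0 0 8 6 2

Derivation:
Move 1: P1 pit1 -> P1=[5,0,5,5,4,5](0) P2=[4,5,2,4,4,2](0)
Move 2: P2 pit3 -> P1=[6,0,5,5,4,5](0) P2=[4,5,2,0,5,3](1)
Move 3: P2 pit1 -> P1=[6,0,5,5,4,5](0) P2=[4,0,3,1,6,4](2)
Move 4: P2 pit2 -> P1=[6,0,5,5,4,5](0) P2=[4,0,0,2,7,5](2)
Move 5: P2 pit3 -> P1=[6,0,5,5,4,5](0) P2=[4,0,0,0,8,6](2)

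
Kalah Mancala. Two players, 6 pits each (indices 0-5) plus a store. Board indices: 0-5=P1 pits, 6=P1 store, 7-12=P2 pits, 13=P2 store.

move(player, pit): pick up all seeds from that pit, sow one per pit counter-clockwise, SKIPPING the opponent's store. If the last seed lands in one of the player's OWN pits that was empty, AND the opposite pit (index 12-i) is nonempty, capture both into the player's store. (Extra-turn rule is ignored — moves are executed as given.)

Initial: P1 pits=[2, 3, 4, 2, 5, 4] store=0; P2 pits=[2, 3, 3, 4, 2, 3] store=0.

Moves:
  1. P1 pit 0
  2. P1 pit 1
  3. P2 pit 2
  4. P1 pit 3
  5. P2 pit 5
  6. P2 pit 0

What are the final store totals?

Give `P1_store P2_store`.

Move 1: P1 pit0 -> P1=[0,4,5,2,5,4](0) P2=[2,3,3,4,2,3](0)
Move 2: P1 pit1 -> P1=[0,0,6,3,6,5](0) P2=[2,3,3,4,2,3](0)
Move 3: P2 pit2 -> P1=[0,0,6,3,6,5](0) P2=[2,3,0,5,3,4](0)
Move 4: P1 pit3 -> P1=[0,0,6,0,7,6](1) P2=[2,3,0,5,3,4](0)
Move 5: P2 pit5 -> P1=[1,1,7,0,7,6](1) P2=[2,3,0,5,3,0](1)
Move 6: P2 pit0 -> P1=[1,1,7,0,7,6](1) P2=[0,4,1,5,3,0](1)

Answer: 1 1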